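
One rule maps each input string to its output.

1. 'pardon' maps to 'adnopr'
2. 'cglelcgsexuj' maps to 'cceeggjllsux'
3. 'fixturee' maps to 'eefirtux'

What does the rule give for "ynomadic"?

The transformation: sort the characters into alphabetical order.
For "ynomadic" the result is "acdimnoy".

acdimnoy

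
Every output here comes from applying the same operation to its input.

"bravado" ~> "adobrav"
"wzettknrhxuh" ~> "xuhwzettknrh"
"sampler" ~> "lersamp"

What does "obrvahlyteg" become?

tegobrvahly

Rule — move the last 3 characters to the front (rotate right by 3).
On "obrvahlyteg" that produces "tegobrvahly".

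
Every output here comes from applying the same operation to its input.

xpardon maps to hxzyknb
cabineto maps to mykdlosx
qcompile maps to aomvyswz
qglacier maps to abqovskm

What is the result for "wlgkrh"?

The rule is to take characters alternately from the front and the back (1st, last, 2nd, 2nd-last, ...), then shift every letter 10 places forward in the alphabet (wrapping around).
So "wlgkrh" becomes "grvbqu".

grvbqu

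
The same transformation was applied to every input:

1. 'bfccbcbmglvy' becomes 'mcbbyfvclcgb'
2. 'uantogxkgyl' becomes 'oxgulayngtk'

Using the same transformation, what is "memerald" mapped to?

aermdelm

Looking at the pairs, the operation is to take characters alternately from the front and the back (1st, last, 2nd, 2nd-last, ...), then move the last 3 characters to the front (rotate right by 3).
For "memerald", step one produces "mdelmaer"; step two turns that into "aermdelm".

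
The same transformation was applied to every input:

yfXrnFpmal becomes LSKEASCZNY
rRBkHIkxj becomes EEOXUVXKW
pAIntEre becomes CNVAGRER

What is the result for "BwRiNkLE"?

In each case the input is transformed by: shift every letter 13 places forward in the alphabet (wrapping around) — i.e. ROT13, then convert every letter to uppercase.
On "BwRiNkLE": the first step gives "OjEvAxYR", and the second then gives "OJEVAXYR".
(Check on "yfXrnFpmal": → "lsKeaSczny" → "LSKEASCZNY" ✓)

OJEVAXYR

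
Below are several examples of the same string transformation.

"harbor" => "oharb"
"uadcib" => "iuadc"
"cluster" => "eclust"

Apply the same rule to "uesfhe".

huesf

Rule — delete the last character, then move the last character to the front.
Starting from "uesfhe": after the first operation, "uesfh"; after the second, "huesf".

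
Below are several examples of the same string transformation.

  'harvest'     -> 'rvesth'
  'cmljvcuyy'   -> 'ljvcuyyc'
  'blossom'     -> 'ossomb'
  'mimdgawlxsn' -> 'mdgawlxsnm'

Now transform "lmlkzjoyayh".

What's happening: move the first 2 characters to the end (rotate left by 2), then delete the last character.
On "lmlkzjoyayh": the first step gives "lkzjoyayhlm", and the second then gives "lkzjoyayhl".
(Check on "cmljvcuyy": → "ljvcuyycm" → "ljvcuyyc" ✓)

lkzjoyayhl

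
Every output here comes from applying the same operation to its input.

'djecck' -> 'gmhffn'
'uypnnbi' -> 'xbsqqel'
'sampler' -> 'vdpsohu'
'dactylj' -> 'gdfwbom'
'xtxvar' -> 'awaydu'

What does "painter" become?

sdlqwhu

The transformation: shift every letter 3 places forward in the alphabet (wrapping around).
Doing the same to "painter": "sdlqwhu".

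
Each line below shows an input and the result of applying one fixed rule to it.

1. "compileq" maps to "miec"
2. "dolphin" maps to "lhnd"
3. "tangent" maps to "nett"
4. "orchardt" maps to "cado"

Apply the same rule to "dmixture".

In each case the input is transformed by: keep every other character starting from the first (positions 1st, 3rd, 5th, ...), then move the first character to the end.
Starting from "dmixture": after the first operation, "ditr"; after the second, "itrd".

itrd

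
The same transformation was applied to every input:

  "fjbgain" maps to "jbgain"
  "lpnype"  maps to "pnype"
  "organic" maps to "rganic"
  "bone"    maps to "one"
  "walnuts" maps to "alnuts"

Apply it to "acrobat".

crobat

Looking at the pairs, the operation is to delete the first character.
"acrobat" → "crobat".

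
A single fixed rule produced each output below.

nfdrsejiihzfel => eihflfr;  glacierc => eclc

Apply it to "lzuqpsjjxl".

sjlzq

The transformation: keep every other character starting from the second (positions 2nd, 4th, 6th, ...), then move the first 2 characters to the end (rotate left by 2).
Applying both steps to "lzuqpsjjxl": "zqsjl", then "sjlzq".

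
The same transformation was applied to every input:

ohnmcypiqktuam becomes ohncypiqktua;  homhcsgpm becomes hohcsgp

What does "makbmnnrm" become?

akbnnr

The transformation: remove every "m".
So "makbmnnrm" becomes "akbnnr".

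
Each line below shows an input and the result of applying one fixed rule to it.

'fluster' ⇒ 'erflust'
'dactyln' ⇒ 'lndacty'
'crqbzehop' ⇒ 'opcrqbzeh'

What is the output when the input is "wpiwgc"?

Looking at the pairs, the operation is to move the last 2 characters to the front (rotate right by 2).
"wpiwgc" → "gcwpiw".

gcwpiw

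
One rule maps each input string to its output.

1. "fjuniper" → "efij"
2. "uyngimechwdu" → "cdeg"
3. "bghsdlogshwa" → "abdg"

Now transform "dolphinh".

dhhi

What's happening: sort the characters into alphabetical order, then keep only the first 4 characters.
Working it through for "dolphinh": intermediate "dhhilnop", final "dhhi".
(Check on "fjuniper": → "efijnpru" → "efij" ✓)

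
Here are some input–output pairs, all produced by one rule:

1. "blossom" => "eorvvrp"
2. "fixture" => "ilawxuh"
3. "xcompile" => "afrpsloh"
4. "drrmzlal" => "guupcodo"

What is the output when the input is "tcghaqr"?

wfjkdtu

Each output is the input with this applied: shift every letter 3 places forward in the alphabet (wrapping around).
"tcghaqr" → "wfjkdtu".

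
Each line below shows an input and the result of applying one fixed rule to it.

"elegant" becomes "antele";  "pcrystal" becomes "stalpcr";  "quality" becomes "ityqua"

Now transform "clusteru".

Looking at the pairs, the operation is to move the first 3 characters to the end (rotate left by 3), then delete the first character.
Applying that to "clusteru" gives "teruclu".
(Check on "quality": → "lityqua" → "ityqua" ✓)

teruclu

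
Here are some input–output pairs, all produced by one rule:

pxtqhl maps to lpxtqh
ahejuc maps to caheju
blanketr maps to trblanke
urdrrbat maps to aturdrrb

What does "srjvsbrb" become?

rbsrjvsb

The pattern: swap the front and back halves of the string, then move the first 2 characters to the end (rotate left by 2).
On "srjvsbrb" that produces "rbsrjvsb".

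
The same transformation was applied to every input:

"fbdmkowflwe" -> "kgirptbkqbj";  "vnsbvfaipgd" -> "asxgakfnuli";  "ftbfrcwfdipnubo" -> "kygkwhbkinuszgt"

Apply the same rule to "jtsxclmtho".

Looking at the pairs, the operation is to shift every letter 5 places forward in the alphabet (wrapping around).
"jtsxclmtho" → "oyxchqrymt".

oyxchqrymt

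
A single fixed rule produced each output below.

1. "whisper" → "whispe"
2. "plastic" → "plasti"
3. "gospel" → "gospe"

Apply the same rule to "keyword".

The transformation: delete the last character.
For "keyword" the result is "keywor".

keywor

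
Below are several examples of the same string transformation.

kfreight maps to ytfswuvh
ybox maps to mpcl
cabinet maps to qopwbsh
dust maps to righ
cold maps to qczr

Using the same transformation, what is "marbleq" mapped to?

In each case the input is transformed by: shift every letter 12 places backward in the alphabet (wrapping around).
"marbleq" → "aofpzse".

aofpzse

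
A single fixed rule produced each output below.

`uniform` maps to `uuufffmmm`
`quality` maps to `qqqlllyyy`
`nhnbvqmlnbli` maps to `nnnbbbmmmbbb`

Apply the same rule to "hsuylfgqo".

hhhyyyggg

Each output is the input with this applied: keep one character in every 3, starting at position 1 (positions 1st, 4th, 7th, ...), then repeat every character 3 times.
For "hsuylfgqo", step one produces "hyg"; step two turns that into "hhhyyyggg".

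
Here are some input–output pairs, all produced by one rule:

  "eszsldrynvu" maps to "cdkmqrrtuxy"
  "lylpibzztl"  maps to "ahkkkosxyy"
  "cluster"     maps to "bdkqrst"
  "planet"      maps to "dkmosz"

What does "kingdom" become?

cfhjlmn

Each output is the input with this applied: shift every letter 1 place backward in the alphabet (wrapping around), then sort the characters into alphabetical order.
Working it through for "kingdom": intermediate "jhmfcnl", final "cfhjlmn".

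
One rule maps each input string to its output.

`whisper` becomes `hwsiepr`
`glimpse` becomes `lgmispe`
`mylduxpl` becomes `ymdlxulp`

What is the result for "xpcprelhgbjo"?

The pattern: swap each adjacent pair of characters (1↔2, 3↔4, ...).
"xpcprelhgbjo" → "pxpcerhlbgoj".

pxpcerhlbgoj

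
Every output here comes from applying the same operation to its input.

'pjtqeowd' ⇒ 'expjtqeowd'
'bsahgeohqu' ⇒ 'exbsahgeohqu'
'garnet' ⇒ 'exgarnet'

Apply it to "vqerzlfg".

exvqerzlfg

What's happening: prepend "ex".
"vqerzlfg" → "exvqerzlfg".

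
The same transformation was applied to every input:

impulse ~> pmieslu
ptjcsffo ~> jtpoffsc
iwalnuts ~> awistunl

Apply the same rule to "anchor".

cnaroh

What's happening: reverse the string, then move the last 3 characters to the front (rotate right by 3).
Applying that to "anchor" gives "cnaroh".
(Check on "iwalnuts": → "stunlawi" → "awistunl" ✓)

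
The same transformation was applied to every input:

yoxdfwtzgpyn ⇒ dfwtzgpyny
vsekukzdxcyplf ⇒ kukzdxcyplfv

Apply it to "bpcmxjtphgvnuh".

mxjtphgvnuhb

The transformation: move the first character to the end, then delete the first 2 characters.
On "bpcmxjtphgvnuh": the first step gives "pcmxjtphgvnuhb", and the second then gives "mxjtphgvnuhb".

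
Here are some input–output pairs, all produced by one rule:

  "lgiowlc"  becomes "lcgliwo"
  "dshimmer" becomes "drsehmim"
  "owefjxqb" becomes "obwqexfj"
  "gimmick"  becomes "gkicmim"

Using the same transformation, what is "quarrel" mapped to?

qluearr

The rule is to take characters alternately from the front and the back (1st, last, 2nd, 2nd-last, ...).
"quarrel" → "qluearr".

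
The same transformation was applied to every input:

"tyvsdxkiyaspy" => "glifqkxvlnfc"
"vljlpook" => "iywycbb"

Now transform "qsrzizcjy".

dfemvmpw

The transformation: shift every letter 13 places forward in the alphabet (wrapping around) — i.e. ROT13, then delete the last character.
On "qsrzizcjy": the first step gives "dfemvmpwl", and the second then gives "dfemvmpw".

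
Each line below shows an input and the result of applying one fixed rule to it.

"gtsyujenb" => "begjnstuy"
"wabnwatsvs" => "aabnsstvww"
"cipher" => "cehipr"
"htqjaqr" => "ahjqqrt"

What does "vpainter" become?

aeinprtv

What's happening: sort the characters into alphabetical order.
Doing the same to "vpainter": "aeinprtv".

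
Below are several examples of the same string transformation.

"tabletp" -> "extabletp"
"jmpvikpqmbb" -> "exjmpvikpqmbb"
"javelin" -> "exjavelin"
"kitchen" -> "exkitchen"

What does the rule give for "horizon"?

In each case the input is transformed by: prepend "ex".
Doing the same to "horizon": "exhorizon".

exhorizon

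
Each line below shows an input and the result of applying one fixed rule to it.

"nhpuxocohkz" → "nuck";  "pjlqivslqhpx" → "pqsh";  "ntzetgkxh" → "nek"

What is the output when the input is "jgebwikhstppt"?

Each output is the input with this applied: keep one character in every 3, starting at position 1 (positions 1st, 4th, 7th, ...).
Doing the same to "jgebwikhstppt": "jbktt".

jbktt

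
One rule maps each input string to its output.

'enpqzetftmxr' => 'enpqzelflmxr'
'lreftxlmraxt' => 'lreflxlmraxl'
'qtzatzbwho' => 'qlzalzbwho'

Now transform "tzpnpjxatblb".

Looking at the pairs, the operation is to replace every "t" with "l".
On "tzpnpjxatblb" that produces "lzpnpjxalblb".

lzpnpjxalblb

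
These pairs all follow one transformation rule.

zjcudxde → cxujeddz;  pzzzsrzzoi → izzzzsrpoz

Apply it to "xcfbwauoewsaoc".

The transformation: sort the characters into reverse alphabetical order, then swap the first and last characters.
Starting from "xcfbwauoewsaoc": after the first operation, "xwwusoofeccbaa"; after the second, "awwusoofeccbax".

awwusoofeccbax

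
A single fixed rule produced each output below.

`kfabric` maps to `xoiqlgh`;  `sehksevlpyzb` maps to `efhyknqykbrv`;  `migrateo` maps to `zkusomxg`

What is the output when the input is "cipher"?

What's happening: move the last 3 characters to the front (rotate right by 3), then shift every letter 6 places forward in the alphabet (wrapping around).
On "cipher": the first step gives "hercip", and the second then gives "nkxiov".

nkxiov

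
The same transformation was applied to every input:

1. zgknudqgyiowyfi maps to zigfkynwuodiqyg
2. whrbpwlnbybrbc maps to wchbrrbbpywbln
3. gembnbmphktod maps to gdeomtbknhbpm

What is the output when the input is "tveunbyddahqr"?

Looking at the pairs, the operation is to take characters alternately from the front and the back (1st, last, 2nd, 2nd-last, ...).
For "tveunbyddahqr" the result is "trvqehuandbdy".

trvqehuandbdy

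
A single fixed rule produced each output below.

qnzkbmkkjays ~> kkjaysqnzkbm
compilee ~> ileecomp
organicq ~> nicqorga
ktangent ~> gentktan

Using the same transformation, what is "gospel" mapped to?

Looking at the pairs, the operation is to swap the front and back halves of the string.
Doing the same to "gospel": "pelgos".

pelgos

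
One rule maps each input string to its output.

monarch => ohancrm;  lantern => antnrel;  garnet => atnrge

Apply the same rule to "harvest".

Rule — swap the first and last characters, then swap each adjacent pair of characters (1↔2, 3↔4, ...).
On "harvest" that produces "atvrseh".

atvrseh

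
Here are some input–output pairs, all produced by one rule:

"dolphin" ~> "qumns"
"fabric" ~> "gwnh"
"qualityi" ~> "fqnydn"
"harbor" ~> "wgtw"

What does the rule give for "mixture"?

Rule — delete the first 2 characters, then shift every letter 5 places forward in the alphabet (wrapping around).
For "mixture", step one produces "xture"; step two turns that into "cyzwj".

cyzwj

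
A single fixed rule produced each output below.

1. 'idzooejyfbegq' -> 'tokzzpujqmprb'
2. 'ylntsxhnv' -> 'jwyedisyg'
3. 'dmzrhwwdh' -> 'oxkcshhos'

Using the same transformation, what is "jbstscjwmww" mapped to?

umdednuhxhh

The transformation: shift every letter 11 places forward in the alphabet (wrapping around).
So "jbstscjwmww" becomes "umdednuhxhh".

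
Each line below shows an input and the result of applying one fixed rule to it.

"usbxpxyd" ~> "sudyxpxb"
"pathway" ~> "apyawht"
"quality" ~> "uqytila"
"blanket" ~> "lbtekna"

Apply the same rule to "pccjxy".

Rule — reverse the string, then move the last 2 characters to the front (rotate right by 2).
For "pccjxy", step one produces "yxjccp"; step two turns that into "cpyxjc".

cpyxjc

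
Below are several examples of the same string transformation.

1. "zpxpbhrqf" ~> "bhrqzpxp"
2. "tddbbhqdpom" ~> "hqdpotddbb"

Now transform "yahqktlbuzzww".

lbuzzwyahqkt

The transformation: delete the last character, then swap the front and back halves of the string.
Doing the same to "yahqktlbuzzww": "lbuzzwyahqkt".
(Check on "zpxpbhrqf": → "zpxpbhrq" → "bhrqzpxp" ✓)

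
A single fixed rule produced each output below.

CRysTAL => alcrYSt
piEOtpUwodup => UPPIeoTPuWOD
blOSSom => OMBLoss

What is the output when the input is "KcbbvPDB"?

The pattern: move the last 2 characters to the front (rotate right by 2), then flip the case of every letter.
Working it through for "KcbbvPDB": intermediate "DBKcbbvP", final "dbkCBBVp".

dbkCBBVp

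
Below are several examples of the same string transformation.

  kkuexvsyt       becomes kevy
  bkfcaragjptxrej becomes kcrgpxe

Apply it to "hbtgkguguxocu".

Looking at the pairs, the operation is to keep every other character starting from the second (positions 2nd, 4th, 6th, ...).
Doing the same to "hbtgkguguxocu": "bgggxc".

bgggxc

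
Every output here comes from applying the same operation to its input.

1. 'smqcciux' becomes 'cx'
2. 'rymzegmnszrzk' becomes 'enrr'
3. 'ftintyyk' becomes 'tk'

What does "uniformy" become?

Each output is the input with this applied: move the first 2 characters to the end (rotate left by 2), then keep one character in every 3, starting at position 3 (positions 3rd, 6th, 9th, ...).
Starting from "uniformy": after the first operation, "iformyun"; after the second, "oy".

oy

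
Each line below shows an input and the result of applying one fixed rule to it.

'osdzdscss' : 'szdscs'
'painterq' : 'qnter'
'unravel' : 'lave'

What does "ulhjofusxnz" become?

zjofusxn

Each output is the input with this applied: delete the first 3 characters, then move the last character to the front.
On "ulhjofusxnz": the first step gives "jofusxnz", and the second then gives "zjofusxn".
(Check on "unravel": → "avel" → "lave" ✓)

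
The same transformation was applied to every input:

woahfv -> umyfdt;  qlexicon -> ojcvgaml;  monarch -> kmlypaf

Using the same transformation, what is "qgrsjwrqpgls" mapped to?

oepqhuponejq

Each output is the input with this applied: shift every letter 2 places backward in the alphabet (wrapping around).
For "qgrsjwrqpgls" the result is "oepqhuponejq".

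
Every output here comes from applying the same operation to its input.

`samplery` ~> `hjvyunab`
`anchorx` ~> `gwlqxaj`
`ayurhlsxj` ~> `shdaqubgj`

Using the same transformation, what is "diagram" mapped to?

vrjpajm

The rule is to shift every letter 9 places forward in the alphabet (wrapping around), then swap the first and last characters.
Starting from "diagram": after the first operation, "mrjpajv"; after the second, "vrjpajm".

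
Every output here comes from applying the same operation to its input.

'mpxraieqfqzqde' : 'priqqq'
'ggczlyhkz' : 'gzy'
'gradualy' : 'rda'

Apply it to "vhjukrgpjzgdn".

hurpz

The pattern: keep every other character starting from the second (positions 2nd, 4th, 6th, ...), then delete the last character.
Working it through for "vhjukrgpjzgdn": intermediate "hurpzd", final "hurpz".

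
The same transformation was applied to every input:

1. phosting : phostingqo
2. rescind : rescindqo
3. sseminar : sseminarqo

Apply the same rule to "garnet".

Rule — append "qo".
For "garnet" the result is "garnetqo".

garnetqo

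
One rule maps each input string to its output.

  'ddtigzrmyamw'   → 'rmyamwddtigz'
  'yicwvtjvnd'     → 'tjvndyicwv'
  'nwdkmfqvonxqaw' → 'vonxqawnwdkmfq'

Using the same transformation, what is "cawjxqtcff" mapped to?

qtcffcawjx

The transformation: swap the front and back halves of the string.
"cawjxqtcff" → "qtcffcawjx".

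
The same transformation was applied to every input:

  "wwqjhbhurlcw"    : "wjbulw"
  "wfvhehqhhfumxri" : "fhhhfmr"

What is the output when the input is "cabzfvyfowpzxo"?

The rule is to keep every other character starting from the second (positions 2nd, 4th, 6th, ...).
For "cabzfvyfowpzxo" the result is "azvfwzo".

azvfwzo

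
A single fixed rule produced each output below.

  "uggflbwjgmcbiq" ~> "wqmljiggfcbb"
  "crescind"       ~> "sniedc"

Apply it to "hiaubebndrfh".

In each case the input is transformed by: delete the first 2 characters, then sort the characters into reverse alphabetical order.
"hiaubebndrfh" → "aubebndrfh" → "urnhfedbba".

urnhfedbba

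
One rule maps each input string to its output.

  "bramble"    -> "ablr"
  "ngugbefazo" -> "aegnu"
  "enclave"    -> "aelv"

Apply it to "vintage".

In each case the input is transformed by: sort the characters into alphabetical order, then keep every other character starting from the first (positions 1st, 3rd, 5th, ...).
For "vintage" the result is "agnv".

agnv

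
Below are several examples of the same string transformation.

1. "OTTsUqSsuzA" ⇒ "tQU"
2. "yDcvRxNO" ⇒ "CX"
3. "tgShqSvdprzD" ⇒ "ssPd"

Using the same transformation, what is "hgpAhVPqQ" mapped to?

Pvq

Looking at the pairs, the operation is to flip the case of every letter, then keep one character in every 3, starting at position 3 (positions 3rd, 6th, 9th, ...).
Applying both steps to "hgpAhVPqQ": "HGPaHvpQq", then "Pvq".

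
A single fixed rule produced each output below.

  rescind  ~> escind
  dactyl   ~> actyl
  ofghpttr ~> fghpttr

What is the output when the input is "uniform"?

In each case the input is transformed by: delete the first character.
Doing the same to "uniform": "niform".

niform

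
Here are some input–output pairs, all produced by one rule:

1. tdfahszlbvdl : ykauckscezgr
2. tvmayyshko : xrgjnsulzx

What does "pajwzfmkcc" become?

eljbbozivy

Looking at the pairs, the operation is to swap the front and back halves of the string, then shift every letter 1 place backward in the alphabet (wrapping around).
Working it through for "pajwzfmkcc": intermediate "fmkccpajwz", final "eljbbozivy".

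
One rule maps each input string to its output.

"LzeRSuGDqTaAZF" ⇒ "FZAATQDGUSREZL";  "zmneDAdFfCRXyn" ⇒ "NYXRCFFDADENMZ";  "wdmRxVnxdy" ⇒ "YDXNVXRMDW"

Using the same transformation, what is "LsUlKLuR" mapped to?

The rule is to reverse the string, then convert every letter to uppercase.
Working it through for "LsUlKLuR": intermediate "RuLKlUsL", final "RULKLUSL".

RULKLUSL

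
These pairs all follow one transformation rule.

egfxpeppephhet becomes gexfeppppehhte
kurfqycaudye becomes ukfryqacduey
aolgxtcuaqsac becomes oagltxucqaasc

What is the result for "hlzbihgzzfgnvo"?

The pattern: swap each adjacent pair of characters (1↔2, 3↔4, ...).
"hlzbihgzzfgnvo" → "lhbzhizgfzngov".

lhbzhizgfzngov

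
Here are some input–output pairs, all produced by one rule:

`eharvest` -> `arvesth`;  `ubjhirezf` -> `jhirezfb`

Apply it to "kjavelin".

In each case the input is transformed by: delete the first character, then move the first character to the end.
On "kjavelin": the first step gives "javelin", and the second then gives "avelinj".

avelinj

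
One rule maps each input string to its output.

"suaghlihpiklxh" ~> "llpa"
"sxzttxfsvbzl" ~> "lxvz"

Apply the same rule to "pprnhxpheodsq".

Each output is the input with this applied: keep one character in every 3, starting at position 3 (positions 3rd, 6th, 9th, ...), then swap the first and last characters.
For "pprnhxpheodsq", step one produces "rxes"; step two turns that into "sxer".

sxer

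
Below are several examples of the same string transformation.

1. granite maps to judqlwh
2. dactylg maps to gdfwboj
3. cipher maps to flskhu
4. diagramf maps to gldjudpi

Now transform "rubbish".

uxeelvk

In each case the input is transformed by: shift every letter 3 places forward in the alphabet (wrapping around).
On "rubbish" that produces "uxeelvk".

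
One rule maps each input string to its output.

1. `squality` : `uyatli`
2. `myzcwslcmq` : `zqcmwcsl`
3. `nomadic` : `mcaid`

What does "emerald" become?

Each output is the input with this applied: delete the first 2 characters, then take characters alternately from the front and the back (1st, last, 2nd, 2nd-last, ...).
Working it through for "emerald": intermediate "erald", final "edrla".

edrla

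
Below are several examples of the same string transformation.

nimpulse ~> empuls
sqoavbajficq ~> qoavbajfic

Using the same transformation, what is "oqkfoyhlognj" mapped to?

jkfoyhlogn

The rule is to delete the first 2 characters, then move the last character to the front.
Applying both steps to "oqkfoyhlognj": "kfoyhlognj", then "jkfoyhlogn".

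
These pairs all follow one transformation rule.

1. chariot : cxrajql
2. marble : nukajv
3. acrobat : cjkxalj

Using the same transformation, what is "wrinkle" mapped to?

nutwraf

What's happening: reverse the string, then shift every letter 9 places forward in the alphabet (wrapping around).
Working it through for "wrinkle": intermediate "elknirw", final "nutwraf".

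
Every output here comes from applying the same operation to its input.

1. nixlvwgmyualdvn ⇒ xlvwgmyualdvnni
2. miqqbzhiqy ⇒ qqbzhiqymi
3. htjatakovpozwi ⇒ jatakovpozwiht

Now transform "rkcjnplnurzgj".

cjnplnurzgjrk

Each output is the input with this applied: move the first 2 characters to the end (rotate left by 2).
Doing the same to "rkcjnplnurzgj": "cjnplnurzgjrk".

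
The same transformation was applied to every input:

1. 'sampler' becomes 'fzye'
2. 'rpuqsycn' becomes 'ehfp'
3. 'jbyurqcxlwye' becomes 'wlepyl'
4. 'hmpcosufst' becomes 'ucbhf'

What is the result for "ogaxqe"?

bnd

Rule — shift every letter 13 places forward in the alphabet (wrapping around) — i.e. ROT13, then keep every other character starting from the first (positions 1st, 3rd, 5th, ...).
On "ogaxqe": the first step gives "btnkdr", and the second then gives "bnd".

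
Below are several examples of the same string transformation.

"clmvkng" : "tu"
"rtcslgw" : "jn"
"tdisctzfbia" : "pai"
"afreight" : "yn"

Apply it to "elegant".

lu

What's happening: shift every letter 7 places forward in the alphabet (wrapping around), then keep one character in every 3, starting at position 3 (positions 3rd, 6th, 9th, ...).
"elegant" → "lu".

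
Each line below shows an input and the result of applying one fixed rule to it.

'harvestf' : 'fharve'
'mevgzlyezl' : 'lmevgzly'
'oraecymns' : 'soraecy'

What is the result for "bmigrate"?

ebmigr

What's happening: move the last 3 characters to the front (rotate right by 3), then delete the first 2 characters.
On "bmigrate" that produces "ebmigr".
(Check on "oraecymns": → "mnsoraecy" → "soraecy" ✓)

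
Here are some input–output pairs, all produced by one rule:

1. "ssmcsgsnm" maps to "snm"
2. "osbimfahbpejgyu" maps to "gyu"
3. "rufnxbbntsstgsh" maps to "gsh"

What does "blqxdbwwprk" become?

Each output is the input with this applied: keep only the last 3 characters.
So "blqxdbwwprk" becomes "prk".

prk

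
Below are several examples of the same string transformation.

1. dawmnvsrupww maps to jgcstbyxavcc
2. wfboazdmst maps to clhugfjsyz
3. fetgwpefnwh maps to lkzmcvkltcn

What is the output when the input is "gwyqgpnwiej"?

The rule is to shift every letter 6 places forward in the alphabet (wrapping around).
Applying that to "gwyqgpnwiej" gives "mcewmvtcokp".

mcewmvtcokp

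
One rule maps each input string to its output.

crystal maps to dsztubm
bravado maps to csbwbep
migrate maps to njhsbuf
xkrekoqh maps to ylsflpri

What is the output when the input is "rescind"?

Each output is the input with this applied: shift every letter 1 place forward in the alphabet (wrapping around).
So "rescind" becomes "sftdjoe".

sftdjoe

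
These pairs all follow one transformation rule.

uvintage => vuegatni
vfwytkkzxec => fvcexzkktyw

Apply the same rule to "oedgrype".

Looking at the pairs, the operation is to move the first 2 characters to the end (rotate left by 2), then reverse the string.
On "oedgrype": the first step gives "dgrypeoe", and the second then gives "eoepyrgd".

eoepyrgd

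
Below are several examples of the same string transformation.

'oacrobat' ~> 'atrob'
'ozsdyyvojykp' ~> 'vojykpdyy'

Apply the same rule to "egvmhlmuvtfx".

muvtfxmhl

In each case the input is transformed by: delete the first 3 characters, then move the first 3 characters to the end (rotate left by 3).
Applying both steps to "egvmhlmuvtfx": "mhlmuvtfx", then "muvtfxmhl".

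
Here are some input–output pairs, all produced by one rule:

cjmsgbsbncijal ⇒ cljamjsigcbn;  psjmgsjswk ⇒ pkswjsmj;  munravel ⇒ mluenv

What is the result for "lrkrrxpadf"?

Looking at the pairs, the operation is to take characters alternately from the front and the back (1st, last, 2nd, 2nd-last, ...), then delete the last 2 characters.
Applying both steps to "lrkrrxpadf": "lfrdkarprx", then "lfrdkarp".

lfrdkarp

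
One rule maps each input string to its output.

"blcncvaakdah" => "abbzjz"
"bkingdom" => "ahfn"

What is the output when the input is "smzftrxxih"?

ryswh

The pattern: keep every other character starting from the first (positions 1st, 3rd, 5th, ...), then shift every letter 1 place backward in the alphabet (wrapping around).
So "smzftrxxih" becomes "ryswh".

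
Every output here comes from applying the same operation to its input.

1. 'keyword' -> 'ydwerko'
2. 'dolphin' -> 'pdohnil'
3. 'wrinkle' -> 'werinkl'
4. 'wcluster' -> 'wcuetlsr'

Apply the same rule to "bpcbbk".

pbkbcb

The pattern: sort the characters into reverse alphabetical order, then take characters alternately from the front and the back (1st, last, 2nd, 2nd-last, ...).
"bpcbbk" → "pkcbbb" → "pbkbcb".
(Check on "keyword": → "ywroked" → "ydwerko" ✓)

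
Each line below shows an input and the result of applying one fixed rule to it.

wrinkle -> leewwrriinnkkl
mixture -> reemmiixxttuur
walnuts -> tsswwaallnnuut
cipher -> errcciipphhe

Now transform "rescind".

nddrreesscciin

Rule — double every character, then move the last 3 characters to the front (rotate right by 3).
Applying both steps to "rescind": "rreesscciinndd", then "nddrreesscciin".
(Check on "mixture": → "mmiixxttuurree" → "reemmiixxttuur" ✓)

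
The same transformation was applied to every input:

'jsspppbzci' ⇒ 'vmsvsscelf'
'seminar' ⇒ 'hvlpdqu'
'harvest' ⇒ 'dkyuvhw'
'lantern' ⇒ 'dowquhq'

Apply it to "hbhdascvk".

ekgkvdyfn

The pattern: shift every letter 3 places forward in the alphabet (wrapping around), then swap each adjacent pair of characters (1↔2, 3↔4, ...).
On "hbhdascvk": the first step gives "kekgdvfyn", and the second then gives "ekgkvdyfn".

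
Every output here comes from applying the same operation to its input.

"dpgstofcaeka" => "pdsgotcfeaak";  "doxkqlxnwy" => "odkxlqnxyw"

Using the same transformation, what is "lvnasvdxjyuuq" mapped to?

vlanvsxdyjuuq

What's happening: swap each adjacent pair of characters (1↔2, 3↔4, ...).
Doing the same to "lvnasvdxjyuuq": "vlanvsxdyjuuq".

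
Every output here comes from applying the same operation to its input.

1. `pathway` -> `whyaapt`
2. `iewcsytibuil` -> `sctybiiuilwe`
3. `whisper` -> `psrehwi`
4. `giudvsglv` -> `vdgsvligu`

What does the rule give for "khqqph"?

What's happening: move the first 3 characters to the end (rotate left by 3), then swap each adjacent pair of characters (1↔2, 3↔4, ...).
On "khqqph": the first step gives "qphkhq", and the second then gives "pqkhqh".

pqkhqh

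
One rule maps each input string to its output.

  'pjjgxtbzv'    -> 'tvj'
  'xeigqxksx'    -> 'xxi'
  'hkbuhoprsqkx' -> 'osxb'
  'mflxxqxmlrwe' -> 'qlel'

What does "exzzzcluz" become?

czz

What's happening: keep one character in every 3, starting at position 3 (positions 3rd, 6th, 9th, ...), then move the first character to the end.
Working it through for "exzzzcluz": intermediate "zcz", final "czz".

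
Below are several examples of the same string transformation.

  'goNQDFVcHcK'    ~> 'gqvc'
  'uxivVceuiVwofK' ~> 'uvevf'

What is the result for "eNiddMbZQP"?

Looking at the pairs, the operation is to keep one character in every 3, starting at position 1 (positions 1st, 4th, 7th, ...), then convert every letter to lowercase.
For "eNiddMbZQP", step one produces "edbP"; step two turns that into "edbp".

edbp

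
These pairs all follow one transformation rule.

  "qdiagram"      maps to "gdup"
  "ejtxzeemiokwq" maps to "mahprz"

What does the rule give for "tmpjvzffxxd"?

In each case the input is transformed by: keep every other character starting from the second (positions 2nd, 4th, 6th, ...), then shift every letter 3 places forward in the alphabet (wrapping around).
Doing the same to "tmpjvzffxxd": "pmcia".
(Check on "qdiagram": → "darm" → "gdup" ✓)

pmcia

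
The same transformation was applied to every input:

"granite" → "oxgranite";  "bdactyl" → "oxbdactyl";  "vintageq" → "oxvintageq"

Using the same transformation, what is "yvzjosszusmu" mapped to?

oxyvzjosszusmu

In each case the input is transformed by: prepend "ox".
So "yvzjosszusmu" becomes "oxyvzjosszusmu".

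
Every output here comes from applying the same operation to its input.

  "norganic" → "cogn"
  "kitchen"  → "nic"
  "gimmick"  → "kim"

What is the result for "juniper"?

The rule is to move the last 2 characters to the front (rotate right by 2), then keep every other character starting from the second (positions 2nd, 4th, 6th, ...).
"juniper" → "erjunip" → "rui".
(Check on "norganic": → "icnorgan" → "cogn" ✓)

rui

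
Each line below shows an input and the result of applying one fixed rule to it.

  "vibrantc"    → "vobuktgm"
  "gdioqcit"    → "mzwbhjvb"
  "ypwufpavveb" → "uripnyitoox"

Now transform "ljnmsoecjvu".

Looking at the pairs, the operation is to shift every letter 7 places backward in the alphabet (wrapping around), then move the last character to the front.
"ljnmsoecjvu" → "necgflhxvco".

necgflhxvco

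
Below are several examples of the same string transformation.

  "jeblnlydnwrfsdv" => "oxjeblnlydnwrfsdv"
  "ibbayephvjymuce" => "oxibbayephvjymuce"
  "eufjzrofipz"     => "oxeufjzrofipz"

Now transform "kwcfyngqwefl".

oxkwcfyngqwefl

Each output is the input with this applied: prepend "ox".
"kwcfyngqwefl" → "oxkwcfyngqwefl".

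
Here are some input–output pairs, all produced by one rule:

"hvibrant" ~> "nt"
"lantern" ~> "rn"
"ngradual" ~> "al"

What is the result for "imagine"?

ne

Looking at the pairs, the operation is to keep only the last 2 characters.
So "imagine" becomes "ne".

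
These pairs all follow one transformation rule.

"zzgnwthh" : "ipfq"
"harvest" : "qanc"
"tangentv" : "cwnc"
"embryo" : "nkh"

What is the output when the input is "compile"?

The rule is to shift every letter 9 places forward in the alphabet (wrapping around), then keep every other character starting from the first (positions 1st, 3rd, 5th, ...).
Applying both steps to "compile": "lxvyrun", then "lvrn".

lvrn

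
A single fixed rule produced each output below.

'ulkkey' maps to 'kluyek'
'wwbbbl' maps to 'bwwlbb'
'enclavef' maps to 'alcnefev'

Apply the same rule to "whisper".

sihwrep

The transformation: reverse the string, then move the first 3 characters to the end (rotate left by 3).
Applying both steps to "whisper": "repsihw", then "sihwrep".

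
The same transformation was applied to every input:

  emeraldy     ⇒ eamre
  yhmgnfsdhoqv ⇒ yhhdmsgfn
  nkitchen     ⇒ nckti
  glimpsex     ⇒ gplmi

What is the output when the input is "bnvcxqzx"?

bxncv

In each case the input is transformed by: delete the last 3 characters, then take characters alternately from the front and the back (1st, last, 2nd, 2nd-last, ...).
"bnvcxqzx" → "bnvcx" → "bxncv".
(Check on "yhmgnfsdhoqv": → "yhmgnfsdh" → "yhhdmsgfn" ✓)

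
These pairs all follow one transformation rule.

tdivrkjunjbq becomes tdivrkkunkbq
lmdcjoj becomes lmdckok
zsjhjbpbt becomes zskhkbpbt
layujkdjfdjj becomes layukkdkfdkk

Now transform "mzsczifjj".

mzsczifkk

The rule is to replace every "j" with "k".
Doing the same to "mzsczifjj": "mzsczifkk".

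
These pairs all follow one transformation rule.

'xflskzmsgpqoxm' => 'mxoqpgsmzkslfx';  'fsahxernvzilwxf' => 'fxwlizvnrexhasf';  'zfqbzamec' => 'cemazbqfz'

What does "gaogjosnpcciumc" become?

Rule — reverse the string.
For "gaogjosnpcciumc" the result is "cmuiccpnsojgoag".

cmuiccpnsojgoag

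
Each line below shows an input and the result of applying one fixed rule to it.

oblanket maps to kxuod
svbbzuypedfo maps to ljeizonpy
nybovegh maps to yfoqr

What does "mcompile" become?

What's happening: shift every letter 10 places forward in the alphabet (wrapping around), then delete the first 3 characters.
For "mcompile", step one produces "wmywzsvo"; step two turns that into "wzsvo".

wzsvo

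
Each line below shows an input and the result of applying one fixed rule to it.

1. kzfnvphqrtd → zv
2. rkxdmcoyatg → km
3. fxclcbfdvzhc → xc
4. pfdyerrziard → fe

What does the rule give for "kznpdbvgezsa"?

The rule is to keep one character in every 3, starting at position 2 (positions 2nd, 5th, 8th, ...), then delete the last 2 characters.
For "kznpdbvgezsa", step one produces "zdgs"; step two turns that into "zd".

zd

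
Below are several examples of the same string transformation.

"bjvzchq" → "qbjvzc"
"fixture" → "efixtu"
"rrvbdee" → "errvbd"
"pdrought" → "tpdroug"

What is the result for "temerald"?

dtemera

Looking at the pairs, the operation is to move the last 2 characters to the front (rotate right by 2), then delete the first character.
"temerald" → "ldtemera" → "dtemera".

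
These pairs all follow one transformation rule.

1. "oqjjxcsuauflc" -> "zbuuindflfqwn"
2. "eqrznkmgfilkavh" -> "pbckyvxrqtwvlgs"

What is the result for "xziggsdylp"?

iktrrdojwa

Rule — shift every letter 11 places forward in the alphabet (wrapping around).
Applying that to "xziggsdylp" gives "iktrrdojwa".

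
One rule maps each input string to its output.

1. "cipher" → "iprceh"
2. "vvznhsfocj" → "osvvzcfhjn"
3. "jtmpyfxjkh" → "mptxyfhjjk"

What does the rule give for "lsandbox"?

The rule is to sort the characters into alphabetical order, then swap the front and back halves of the string.
Applying that to "lsandbox" gives "nosxabdl".

nosxabdl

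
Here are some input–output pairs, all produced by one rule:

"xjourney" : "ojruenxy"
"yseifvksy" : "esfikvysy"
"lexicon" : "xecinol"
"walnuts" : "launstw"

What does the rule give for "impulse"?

pmluesi

What's happening: move the first character to the end, then swap each adjacent pair of characters (1↔2, 3↔4, ...).
For "impulse", step one produces "mpulsei"; step two turns that into "pmluesi".
(Check on "lexicon": → "exiconl" → "xecinol" ✓)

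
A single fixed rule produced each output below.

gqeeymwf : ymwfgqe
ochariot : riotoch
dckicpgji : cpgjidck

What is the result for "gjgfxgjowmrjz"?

xgjowmrjzgjg

In each case the input is transformed by: move the first 3 characters to the end (rotate left by 3), then delete the first character.
"gjgfxgjowmrjz" → "fxgjowmrjzgjg" → "xgjowmrjzgjg".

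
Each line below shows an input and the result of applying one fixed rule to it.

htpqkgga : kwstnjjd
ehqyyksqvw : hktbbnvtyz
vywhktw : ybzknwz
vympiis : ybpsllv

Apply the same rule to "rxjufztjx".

The transformation: shift every letter 3 places forward in the alphabet (wrapping around).
Applying that to "rxjufztjx" gives "uamxicwma".

uamxicwma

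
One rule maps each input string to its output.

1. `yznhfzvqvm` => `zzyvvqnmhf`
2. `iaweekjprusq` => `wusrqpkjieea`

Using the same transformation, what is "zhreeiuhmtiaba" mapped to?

The pattern: sort the characters into reverse alphabetical order.
For "zhreeiuhmtiaba" the result is "zutrmiihheebaa".

zutrmiihheebaa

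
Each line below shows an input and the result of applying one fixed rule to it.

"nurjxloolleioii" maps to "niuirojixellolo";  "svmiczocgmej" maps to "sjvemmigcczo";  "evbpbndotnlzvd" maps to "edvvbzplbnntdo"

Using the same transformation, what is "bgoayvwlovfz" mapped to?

bzgfovaoylvw

In each case the input is transformed by: take characters alternately from the front and the back (1st, last, 2nd, 2nd-last, ...).
On "bgoayvwlovfz" that produces "bzgfovaoylvw".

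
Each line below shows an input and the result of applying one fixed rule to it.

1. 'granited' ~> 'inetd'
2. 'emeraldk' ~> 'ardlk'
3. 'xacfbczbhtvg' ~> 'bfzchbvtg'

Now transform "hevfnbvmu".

The transformation: delete the first 3 characters, then swap each adjacent pair of characters (1↔2, 3↔4, ...).
"hevfnbvmu" → "nfvbum".

nfvbum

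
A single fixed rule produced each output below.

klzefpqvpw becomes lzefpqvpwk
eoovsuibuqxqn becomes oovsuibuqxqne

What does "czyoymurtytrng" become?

zyoymurtytrngc

In each case the input is transformed by: move the first character to the end.
For "czyoymurtytrng" the result is "zyoymurtytrngc".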